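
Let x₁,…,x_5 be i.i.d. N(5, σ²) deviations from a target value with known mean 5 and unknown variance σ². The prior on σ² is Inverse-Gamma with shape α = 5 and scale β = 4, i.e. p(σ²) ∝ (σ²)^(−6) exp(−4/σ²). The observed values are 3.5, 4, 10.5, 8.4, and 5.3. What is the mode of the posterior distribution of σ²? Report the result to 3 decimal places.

σ̂²_MAP = 3.126

Sum of squared deviations about the known mean: SS = (3.5−5)² + (4−5)² + (10.5−5)² + (8.4−5)² + (5.3−5)² = 45.15.
The Normal likelihood contributes (σ²)^(−n/2) exp(−SS/(2σ²)), so the posterior is Inverse-Gamma(α + n/2, β + SS/2) = Inverse-Gamma(7.5, 26.575).
The mode of Inverse-Gamma(a, b) is b/(a+1) = 26.575/8.5 ≈ 3.126.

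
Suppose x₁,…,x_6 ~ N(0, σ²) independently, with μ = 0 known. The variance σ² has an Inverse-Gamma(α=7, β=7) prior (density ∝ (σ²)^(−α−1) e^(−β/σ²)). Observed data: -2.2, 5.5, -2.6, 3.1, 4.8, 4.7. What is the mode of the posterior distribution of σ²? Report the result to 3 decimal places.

σ̂²_MAP = 5.027

Sum of squared deviations about the known mean: SS = (-2.2−0)² + (5.5−0)² + (-2.6−0)² + (3.1−0)² + (4.8−0)² + (4.7−0)² = 96.59.
The Normal likelihood contributes (σ²)^(−n/2) exp(−SS/(2σ²)), so the posterior is Inverse-Gamma(α + n/2, β + SS/2) = Inverse-Gamma(10, 55.295).
The mode of Inverse-Gamma(a, b) is b/(a+1) = 55.295/11 ≈ 5.027.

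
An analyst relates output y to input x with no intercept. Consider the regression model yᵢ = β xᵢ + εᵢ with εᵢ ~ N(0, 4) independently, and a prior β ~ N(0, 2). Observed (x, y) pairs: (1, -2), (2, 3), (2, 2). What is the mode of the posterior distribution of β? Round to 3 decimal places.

β̂_MAP = 0.727

log p(β | y) = −Σ(yᵢ − βxᵢ)²/(2·4) − β²/(2·2) + const.
Setting the derivative to zero: Σxᵢ(yᵢ − βxᵢ)/4 − β/2 = 0, so β = Σxᵢyᵢ / (Σxᵢ² + σ²/τ²).
Σxᵢyᵢ = 1·(-2) + 2·3 + 2·2 = 8; Σxᵢ² = 9; σ²/τ² = 2.
β̂_MAP = 8 / (9 + 2) = 8/11 ≈ 0.727.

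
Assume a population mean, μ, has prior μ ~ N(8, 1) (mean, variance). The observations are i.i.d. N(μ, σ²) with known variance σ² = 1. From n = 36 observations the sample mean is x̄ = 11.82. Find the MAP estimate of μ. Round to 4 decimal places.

n = 36, x̄ = 11.82.
For a Normal prior and Normal likelihood with known variance, the posterior is Normal; its mode equals its mean, the precision-weighted average.
Prior precision 1/σ₀² = 1/1 = 1; data precision n/σ² = 36/1 = 36.
μ̂ = (1·8 + 36·11.82) / (1 + 36) = 433.52/37 = 10838/925 ≈ 11.7168.

μ̂_MAP = 11.7168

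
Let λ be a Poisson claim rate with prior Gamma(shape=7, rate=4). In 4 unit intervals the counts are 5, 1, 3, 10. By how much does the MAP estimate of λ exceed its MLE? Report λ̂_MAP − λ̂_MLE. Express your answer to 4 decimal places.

MAP − MLE = -1.6250

Σxᵢ = 19. Posterior is Gamma(26, 8); MAP = (26−1)/8 = 25/8 ≈ 3.12500.
MLE = x̄ = 19/4 ≈ 4.75000.
Difference = 25/8 − 19/4 = -13/8 ≈ -1.6250.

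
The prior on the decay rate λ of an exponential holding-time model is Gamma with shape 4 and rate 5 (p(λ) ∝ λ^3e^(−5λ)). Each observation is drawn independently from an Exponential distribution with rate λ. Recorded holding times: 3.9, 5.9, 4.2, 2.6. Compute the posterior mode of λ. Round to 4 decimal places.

The Exponential(rate=λ) likelihood is ∝ λ^n e^(−λΣtᵢ). Here n = 4 and Σtᵢ = 3.9 + 5.9 + 4.2 + 2.6 = 16.6.
Posterior ∝ λ^3e^(−5λ) · λ^4e^(−16.6λ) = λ^7e^(−21.6λ), i.e. Gamma(8, 21.6).
Mode = (a−1)/b = 7/21.6 ≈ 0.3241.

λ̂_MAP = 0.3241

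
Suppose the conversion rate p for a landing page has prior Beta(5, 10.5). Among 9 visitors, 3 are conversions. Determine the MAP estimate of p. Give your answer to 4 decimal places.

Prior: Beta(5, 10.5).
Data: 3 successes in 9 trials. The binomial likelihood contributes p^3(1−p)^6, so the posterior is Beta(5+3, 10.5+6) = Beta(8, 16.5).
For Beta(a, b) with a, b > 1 the mode is (a−1)/(a+b−2) = 7/22.5 ≈ 0.3111.

p̂_MAP = 0.3111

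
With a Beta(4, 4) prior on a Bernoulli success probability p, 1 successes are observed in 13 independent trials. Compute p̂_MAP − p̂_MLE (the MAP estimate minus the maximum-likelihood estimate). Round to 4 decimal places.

Posterior is Beta(5, 16); MAP = (5−1)/(21−2) = 4/19 ≈ 0.21053.
MLE ignores the prior: p̂_MLE = k/n = 1/13 ≈ 0.07692.
Difference = 4/19 − 1/13 = 33/247 ≈ 0.1336.

MAP − MLE = 0.1336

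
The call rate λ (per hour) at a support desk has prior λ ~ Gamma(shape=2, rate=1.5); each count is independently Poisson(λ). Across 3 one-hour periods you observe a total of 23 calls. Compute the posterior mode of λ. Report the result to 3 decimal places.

λ̂_MAP = 5.333

Σxᵢ = 23, n = 3.
Posterior ∝ λe^(−1.5λ) · λ^23e^(−3λ) = λ^24e^(−4.5λ), i.e. Gamma(shape=25, rate=4.5).
The mode of a Gamma(a, b) with a ≥ 1 (shape–rate) is (a−1)/b = 24/4.5 ≈ 5.333.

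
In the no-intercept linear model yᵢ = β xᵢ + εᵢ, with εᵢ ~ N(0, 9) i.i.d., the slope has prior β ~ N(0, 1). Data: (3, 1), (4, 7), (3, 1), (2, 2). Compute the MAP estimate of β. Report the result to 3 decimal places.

log p(β | y) = −Σ(yᵢ − βxᵢ)²/(2·9) − β²/(2·1) + const.
Setting the derivative to zero: Σxᵢ(yᵢ − βxᵢ)/9 − β/1 = 0, so β = Σxᵢyᵢ / (Σxᵢ² + σ²/τ²).
Σxᵢyᵢ = 3·1 + 4·7 + 3·1 + 2·2 = 38; Σxᵢ² = 38; σ²/τ² = 9.
β̂_MAP = 38 / (38 + 9) = 38/47 ≈ 0.809.

β̂_MAP = 0.809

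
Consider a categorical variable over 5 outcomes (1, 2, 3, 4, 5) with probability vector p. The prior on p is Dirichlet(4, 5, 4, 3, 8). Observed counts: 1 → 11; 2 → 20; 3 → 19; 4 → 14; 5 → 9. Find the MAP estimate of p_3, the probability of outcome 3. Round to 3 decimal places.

The posterior is Dirichlet(αᵢ + nᵢ) = Dirichlet(15, 25, 23, 17, 17).
For a Dirichlet(a₁,…,a_K) with all aᵢ > 1, the mode has j-th component (aⱼ − 1)/(Σaᵢ − K).
Here Σaᵢ = 97 and K = 5, so p_3 = (23 − 1)/(97 − 5) = 22/92 ≈ 0.239.

MAP estimate: 0.239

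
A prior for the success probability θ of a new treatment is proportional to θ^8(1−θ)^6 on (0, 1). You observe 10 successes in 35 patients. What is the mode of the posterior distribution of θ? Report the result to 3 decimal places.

The prior density ∝ θ^8(1−θ)^6 is the kernel of Beta(9, 7).
Data: 10 successes in 35 trials. The binomial likelihood contributes θ^10(1−θ)^25, so the posterior is Beta(9+10, 7+25) = Beta(19, 32).
For Beta(a, b) with a, b > 1 the mode is (a−1)/(a+b−2) = 18/49 ≈ 0.367.

θ̂_MAP = 0.367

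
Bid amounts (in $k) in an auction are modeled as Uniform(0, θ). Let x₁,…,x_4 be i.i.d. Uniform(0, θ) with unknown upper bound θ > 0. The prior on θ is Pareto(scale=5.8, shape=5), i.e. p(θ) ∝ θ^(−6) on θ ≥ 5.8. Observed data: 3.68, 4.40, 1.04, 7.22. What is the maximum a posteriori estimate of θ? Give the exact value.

θ̂_MAP = 7.22

The Uniform(0, θ) likelihood is θ^(−n) for θ ≥ max(xᵢ), zero otherwise. Here max(xᵢ) = 7.22.
Posterior ∝ θ^(−6) · θ^(−4) = θ^(−10) on θ ≥ max(5.8, 7.22) = 7.22.
This density is strictly decreasing in θ, so the posterior mode lies at the lower boundary of the support.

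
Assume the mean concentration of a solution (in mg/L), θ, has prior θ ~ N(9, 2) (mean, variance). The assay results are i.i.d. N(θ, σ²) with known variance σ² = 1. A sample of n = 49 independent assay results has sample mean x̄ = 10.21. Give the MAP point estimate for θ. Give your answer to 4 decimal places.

θ̂_MAP = 10.1978

n = 49, x̄ = 10.21.
For a Normal prior and Normal likelihood with known variance, the posterior is Normal; its mode equals its mean, the precision-weighted average.
Prior precision 1/σ₀² = 1/2 = 0.5; data precision n/σ² = 49/1 = 49.
θ̂ = (0.5·9 + 49·10.21) / (0.5 + 49) = 504.79/49.5 = 4589/450 ≈ 10.1978.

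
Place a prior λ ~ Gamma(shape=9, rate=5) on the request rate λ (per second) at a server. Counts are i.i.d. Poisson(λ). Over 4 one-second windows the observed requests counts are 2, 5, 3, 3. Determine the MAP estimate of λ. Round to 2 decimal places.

Σxᵢ = 2+5+3+3 = 13, with n = 4.
Posterior ∝ λ^8e^(−5λ) · λ^13e^(−4λ) = λ^21e^(−9λ), i.e. Gamma(shape=22, rate=9).
The mode of a Gamma(a, b) with a ≥ 1 (shape–rate) is (a−1)/b = 21/9 ≈ 2.33.

λ̂_MAP = 2.33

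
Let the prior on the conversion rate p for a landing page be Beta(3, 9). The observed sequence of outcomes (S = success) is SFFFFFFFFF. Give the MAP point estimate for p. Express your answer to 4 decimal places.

Prior: Beta(3, 9).
Data: 1 success in 10 trials (from the sequence). The binomial likelihood contributes p(1−p)^9, so the posterior is Beta(3+1, 9+9) = Beta(4, 18).
For Beta(a, b) with a, b > 1 the mode is (a−1)/(a+b−2) = 3/20 ≈ 0.1500.

p̂_MAP = 0.1500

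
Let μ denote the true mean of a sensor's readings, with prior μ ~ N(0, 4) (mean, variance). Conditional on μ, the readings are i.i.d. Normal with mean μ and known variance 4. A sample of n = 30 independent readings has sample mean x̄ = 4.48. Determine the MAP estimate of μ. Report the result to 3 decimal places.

n = 30, x̄ = 4.48.
For a Normal prior and Normal likelihood with known variance, the posterior is Normal; its mode equals its mean, the precision-weighted average.
Prior precision 1/σ₀² = 1/4 = 0.25; data precision n/σ² = 30/4 = 7.5.
μ̂ = (0.25·0 + 7.5·4.48) / (0.25 + 7.5) = 33.6/7.75 = 672/155 ≈ 4.335.

μ̂_MAP = 4.335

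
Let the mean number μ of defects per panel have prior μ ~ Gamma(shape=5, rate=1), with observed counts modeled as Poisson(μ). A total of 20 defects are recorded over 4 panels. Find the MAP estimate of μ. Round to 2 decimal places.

μ̂_MAP = 4.80

Σxᵢ = 20, n = 4.
Posterior ∝ μ^4e^(−1μ) · μ^20e^(−4μ) = μ^24e^(−5μ), i.e. Gamma(shape=25, rate=5).
The mode of a Gamma(a, b) with a ≥ 1 (shape–rate) is (a−1)/b = 24/5 ≈ 4.80.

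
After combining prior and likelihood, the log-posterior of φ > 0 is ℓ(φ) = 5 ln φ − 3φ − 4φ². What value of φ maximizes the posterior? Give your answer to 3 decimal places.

ℓ'(φ) = 5/φ − 3 − 8φ. Setting this to zero and multiplying by φ: 8φ² + 3φ − 5 = 0.
φ = (−3 + √(3² + 4·8·5)) / (2·8) = (−3 + √169) / 16 = (−3 + 13)/16 = 5/8.
ℓ''(φ) = −5/φ² − 8 < 0, confirming a maximum.

φ̂_MAP = 0.625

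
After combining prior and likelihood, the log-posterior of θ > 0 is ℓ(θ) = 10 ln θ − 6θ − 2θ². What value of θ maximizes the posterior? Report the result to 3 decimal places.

ℓ'(θ) = 10/θ − 6 − 4θ. Setting this to zero and multiplying by θ: 4θ² + 6θ − 10 = 0.
θ = (−6 + √(6² + 4·4·10)) / (2·4) = (−6 + √196) / 8 = (−6 + 14)/8 = 1.
ℓ''(θ) = −10/θ² − 4 < 0, confirming a maximum.

θ̂_MAP = 1.000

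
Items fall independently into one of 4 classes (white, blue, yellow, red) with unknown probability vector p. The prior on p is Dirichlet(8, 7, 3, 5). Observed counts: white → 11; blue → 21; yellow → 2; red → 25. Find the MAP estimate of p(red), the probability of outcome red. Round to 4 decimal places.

The posterior is Dirichlet(αᵢ + nᵢ) = Dirichlet(19, 28, 5, 30).
For a Dirichlet(a₁,…,a_K) with all aᵢ > 1, the mode has j-th component (aⱼ − 1)/(Σaᵢ − K).
Here Σaᵢ = 82 and K = 4, so p(red) = (30 − 1)/(82 − 4) = 29/78 ≈ 0.3718.

MAP estimate of p(red) = 0.3718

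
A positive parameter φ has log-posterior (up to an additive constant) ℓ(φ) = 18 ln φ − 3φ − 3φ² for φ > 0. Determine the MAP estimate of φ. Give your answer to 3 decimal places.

ℓ'(φ) = 18/φ − 3 − 6φ. Setting this to zero and multiplying by φ: 6φ² + 3φ − 18 = 0.
φ = (−3 + √(3² + 4·6·18)) / (2·6) = (−3 + √441) / 12 = (−3 + 21)/12 = 3/2.
ℓ''(φ) = −18/φ² − 6 < 0, confirming a maximum.

φ̂_MAP = 1.500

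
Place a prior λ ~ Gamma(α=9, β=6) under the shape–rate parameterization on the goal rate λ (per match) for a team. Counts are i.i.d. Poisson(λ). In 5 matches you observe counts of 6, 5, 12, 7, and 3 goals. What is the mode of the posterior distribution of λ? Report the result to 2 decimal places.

Σxᵢ = 6+5+12+7+3 = 33, with n = 5.
Posterior ∝ λ^8e^(−6λ) · λ^33e^(−5λ) = λ^41e^(−11λ), i.e. Gamma(shape=42, rate=11).
The mode of a Gamma(a, b) with a ≥ 1 (shape–rate) is (a−1)/b = 41/11 ≈ 3.73.

λ̂_MAP = 3.73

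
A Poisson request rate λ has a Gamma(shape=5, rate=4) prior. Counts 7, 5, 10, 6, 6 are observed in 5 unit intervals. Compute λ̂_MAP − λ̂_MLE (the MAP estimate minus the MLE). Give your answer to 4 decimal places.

MAP − MLE = -2.5778

Σxᵢ = 34. Posterior is Gamma(39, 9); MAP = (39−1)/9 = 38/9 ≈ 4.22222.
MLE = x̄ = 34/5 ≈ 6.80000.
Difference = 38/9 − 34/5 = -116/45 ≈ -2.5778.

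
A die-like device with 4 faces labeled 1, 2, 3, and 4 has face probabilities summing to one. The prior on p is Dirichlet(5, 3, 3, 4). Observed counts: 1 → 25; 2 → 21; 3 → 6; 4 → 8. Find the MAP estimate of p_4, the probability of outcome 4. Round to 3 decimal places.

The posterior is Dirichlet(αᵢ + nᵢ) = Dirichlet(30, 24, 9, 12).
For a Dirichlet(a₁,…,a_K) with all aᵢ > 1, the mode has j-th component (aⱼ − 1)/(Σaᵢ − K).
Here Σaᵢ = 75 and K = 4, so p_4 = (12 − 1)/(75 − 4) = 11/71 ≈ 0.155.

MAP estimate: 0.155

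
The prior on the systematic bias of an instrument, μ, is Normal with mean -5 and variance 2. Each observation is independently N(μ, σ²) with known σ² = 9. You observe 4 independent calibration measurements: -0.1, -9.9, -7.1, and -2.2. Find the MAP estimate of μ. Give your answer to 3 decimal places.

n = 4; x̄ = ((-0.1) + (-9.9) + (-7.1) + (-2.2))/4 = -19.3/4 = -4.825.
For a Normal prior and Normal likelihood with known variance, the posterior is Normal; its mode equals its mean, the precision-weighted average.
Prior precision 1/σ₀² = 1/2 = 0.5; data precision n/σ² = 4/9.
μ̂ = (0.5·(-5) + (4/9)·(-4.825)) / (0.5 + 4/9) = (-209/45)/(17/18) = -418/85 ≈ -4.918.

μ̂_MAP = -4.918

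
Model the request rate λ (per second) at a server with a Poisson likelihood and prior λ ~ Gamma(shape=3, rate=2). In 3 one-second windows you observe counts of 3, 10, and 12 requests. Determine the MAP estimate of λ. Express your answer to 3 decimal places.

Σxᵢ = 3+10+12 = 25, with n = 3.
Posterior ∝ λ^2e^(−2λ) · λ^25e^(−3λ) = λ^27e^(−5λ), i.e. Gamma(shape=28, rate=5).
The mode of a Gamma(a, b) with a ≥ 1 (shape–rate) is (a−1)/b = 27/5 ≈ 5.400.

λ̂_MAP = 5.400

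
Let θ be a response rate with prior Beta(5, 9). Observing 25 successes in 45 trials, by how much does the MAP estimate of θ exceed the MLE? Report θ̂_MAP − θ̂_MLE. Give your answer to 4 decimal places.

MAP − MLE = -0.0468

Posterior is Beta(30, 29); MAP = (30−1)/(59−2) = 29/57 ≈ 0.50877.
MLE ignores the prior: θ̂_MLE = k/n = 25/45 ≈ 0.55556.
Difference = 29/57 − 25/45 = -8/171 ≈ -0.0468.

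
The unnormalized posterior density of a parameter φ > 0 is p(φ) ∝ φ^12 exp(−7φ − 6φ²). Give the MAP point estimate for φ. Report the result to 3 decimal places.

ℓ'(φ) = 12/φ − 7 − 12φ. Setting this to zero and multiplying by φ: 12φ² + 7φ − 12 = 0.
φ = (−7 + √(7² + 4·12·12)) / (2·12) = (−7 + √625) / 24 = (−7 + 25)/24 = 3/4.
ℓ''(φ) = −12/φ² − 12 < 0, confirming a maximum.

φ̂_MAP = 0.750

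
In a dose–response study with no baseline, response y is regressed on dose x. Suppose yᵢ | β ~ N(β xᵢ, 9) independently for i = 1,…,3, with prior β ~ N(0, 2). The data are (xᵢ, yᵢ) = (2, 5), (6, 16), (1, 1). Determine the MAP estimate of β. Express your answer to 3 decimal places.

log p(β | y) = −Σ(yᵢ − βxᵢ)²/(2·9) − β²/(2·2) + const.
Setting the derivative to zero: Σxᵢ(yᵢ − βxᵢ)/9 − β/2 = 0, so β = Σxᵢyᵢ / (Σxᵢ² + σ²/τ²).
Σxᵢyᵢ = 2·5 + 6·16 + 1·1 = 107; Σxᵢ² = 41; σ²/τ² = 4.5.
β̂_MAP = 107 / (41 + 4.5) = 107/45.5 ≈ 2.352.

β̂_MAP = 2.352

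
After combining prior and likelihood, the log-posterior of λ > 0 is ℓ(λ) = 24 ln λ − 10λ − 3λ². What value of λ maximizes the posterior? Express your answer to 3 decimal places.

ℓ'(λ) = 24/λ − 10 − 6λ. Setting this to zero and multiplying by λ: 6λ² + 10λ − 24 = 0.
λ = (−10 + √(10² + 4·6·24)) / (2·6) = (−10 + √676) / 12 = (−10 + 26)/12 = 4/3.
ℓ''(λ) = −24/λ² − 6 < 0, confirming a maximum.

λ̂_MAP = 1.333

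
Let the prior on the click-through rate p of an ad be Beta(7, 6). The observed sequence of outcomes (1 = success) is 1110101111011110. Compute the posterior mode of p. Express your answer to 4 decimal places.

p̂_MAP = 0.6667

Prior: Beta(7, 6).
Data: 12 successes in 16 trials (from the sequence). The binomial likelihood contributes p^12(1−p)^4, so the posterior is Beta(7+12, 6+4) = Beta(19, 10).
For Beta(a, b) with a, b > 1 the mode is (a−1)/(a+b−2) = 18/27 ≈ 0.6667.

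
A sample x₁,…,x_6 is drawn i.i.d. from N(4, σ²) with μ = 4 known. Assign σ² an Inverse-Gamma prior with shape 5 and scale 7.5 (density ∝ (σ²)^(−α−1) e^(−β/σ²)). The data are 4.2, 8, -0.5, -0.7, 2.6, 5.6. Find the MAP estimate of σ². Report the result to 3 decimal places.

Sum of squared deviations about the known mean: SS = (4.2−4)² + (8−4)² + (-0.5−4)² + (-0.7−4)² + (2.6−4)² + (5.6−4)² = 62.9.
The Normal likelihood contributes (σ²)^(−n/2) exp(−SS/(2σ²)), so the posterior is Inverse-Gamma(α + n/2, β + SS/2) = Inverse-Gamma(8, 38.95).
The mode of Inverse-Gamma(a, b) is b/(a+1) = 38.95/9 ≈ 4.328.

σ̂²_MAP = 4.328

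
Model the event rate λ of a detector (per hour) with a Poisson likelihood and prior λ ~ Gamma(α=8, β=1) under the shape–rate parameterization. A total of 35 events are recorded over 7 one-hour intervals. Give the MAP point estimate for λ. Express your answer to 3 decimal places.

λ̂_MAP = 5.250

Σxᵢ = 35, n = 7.
Posterior ∝ λ^7e^(−1λ) · λ^35e^(−7λ) = λ^42e^(−8λ), i.e. Gamma(shape=43, rate=8).
The mode of a Gamma(a, b) with a ≥ 1 (shape–rate) is (a−1)/b = 42/8 ≈ 5.250.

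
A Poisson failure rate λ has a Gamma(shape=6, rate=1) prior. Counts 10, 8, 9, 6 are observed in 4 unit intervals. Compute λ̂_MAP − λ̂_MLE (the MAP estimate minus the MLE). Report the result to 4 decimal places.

Σxᵢ = 33. Posterior is Gamma(39, 5); MAP = (39−1)/5 = 38/5 ≈ 7.60000.
MLE = x̄ = 33/4 ≈ 8.25000.
Difference = 38/5 − 33/4 = -13/20 ≈ -0.6500.

MAP − MLE = -0.6500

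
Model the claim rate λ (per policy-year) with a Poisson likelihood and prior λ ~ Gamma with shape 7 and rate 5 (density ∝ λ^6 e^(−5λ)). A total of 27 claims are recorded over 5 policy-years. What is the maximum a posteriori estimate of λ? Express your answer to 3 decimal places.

Σxᵢ = 27, n = 5.
Posterior ∝ λ^6e^(−5λ) · λ^27e^(−5λ) = λ^33e^(−10λ), i.e. Gamma(shape=34, rate=10).
The mode of a Gamma(a, b) with a ≥ 1 (shape–rate) is (a−1)/b = 33/10 ≈ 3.300.

λ̂_MAP = 3.300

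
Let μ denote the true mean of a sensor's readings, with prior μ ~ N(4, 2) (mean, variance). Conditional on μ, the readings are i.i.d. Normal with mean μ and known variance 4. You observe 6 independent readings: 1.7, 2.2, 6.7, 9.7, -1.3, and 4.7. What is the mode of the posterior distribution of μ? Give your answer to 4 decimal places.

n = 6; x̄ = (1.7 + 2.2 + 6.7 + 9.7 + (-1.3) + 4.7)/6 = 23.7/6 = 3.95.
For a Normal prior and Normal likelihood with known variance, the posterior is Normal; its mode equals its mean, the precision-weighted average.
Prior precision 1/σ₀² = 1/2 = 0.5; data precision n/σ² = 6/4 = 1.5.
μ̂ = (0.5·4 + 1.5·3.95) / (0.5 + 1.5) = 7.925/2 = 3.9625.

μ̂_MAP = 3.9625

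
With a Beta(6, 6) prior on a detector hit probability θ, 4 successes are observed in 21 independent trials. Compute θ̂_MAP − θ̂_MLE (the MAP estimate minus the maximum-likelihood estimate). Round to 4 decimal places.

Posterior is Beta(10, 23); MAP = (10−1)/(33−2) = 9/31 ≈ 0.29032.
MLE ignores the prior: θ̂_MLE = k/n = 4/21 ≈ 0.19048.
Difference = 9/31 − 4/21 = 65/651 ≈ 0.0998.

MAP − MLE = 0.0998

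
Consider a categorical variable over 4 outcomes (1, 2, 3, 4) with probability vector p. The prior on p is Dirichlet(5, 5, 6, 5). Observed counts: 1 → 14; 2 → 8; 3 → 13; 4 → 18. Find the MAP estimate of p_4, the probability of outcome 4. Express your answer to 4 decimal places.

MAP estimate: 0.3143

The posterior is Dirichlet(αᵢ + nᵢ) = Dirichlet(19, 13, 19, 23).
For a Dirichlet(a₁,…,a_K) with all aᵢ > 1, the mode has j-th component (aⱼ − 1)/(Σaᵢ − K).
Here Σaᵢ = 74 and K = 4, so p_4 = (23 − 1)/(74 − 4) = 22/70 ≈ 0.3143.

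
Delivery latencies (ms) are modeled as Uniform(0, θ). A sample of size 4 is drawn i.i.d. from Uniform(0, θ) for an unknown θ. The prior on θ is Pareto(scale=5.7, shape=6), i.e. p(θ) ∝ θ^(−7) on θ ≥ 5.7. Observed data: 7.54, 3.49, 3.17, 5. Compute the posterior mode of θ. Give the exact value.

θ̂_MAP = 7.54

The Uniform(0, θ) likelihood is θ^(−n) for θ ≥ max(xᵢ), zero otherwise. Here max(xᵢ) = 7.54.
Posterior ∝ θ^(−7) · θ^(−4) = θ^(−11) on θ ≥ max(5.7, 7.54) = 7.54.
This density is strictly decreasing in θ, so the posterior mode lies at the lower boundary of the support.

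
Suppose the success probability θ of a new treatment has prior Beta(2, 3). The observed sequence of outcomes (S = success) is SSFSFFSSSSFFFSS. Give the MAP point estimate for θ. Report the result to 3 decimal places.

Prior: Beta(2, 3).
Data: 9 successes in 15 trials (from the sequence). The binomial likelihood contributes θ^9(1−θ)^6, so the posterior is Beta(2+9, 3+6) = Beta(11, 9).
For Beta(a, b) with a, b > 1 the mode is (a−1)/(a+b−2) = 10/18 ≈ 0.556.

θ̂_MAP = 0.556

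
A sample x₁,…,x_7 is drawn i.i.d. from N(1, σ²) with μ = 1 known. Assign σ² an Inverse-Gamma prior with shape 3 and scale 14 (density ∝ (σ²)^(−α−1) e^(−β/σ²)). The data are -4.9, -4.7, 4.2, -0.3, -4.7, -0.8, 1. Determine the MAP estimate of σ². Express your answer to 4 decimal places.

Sum of squared deviations about the known mean: SS = (-4.9−1)² + (-4.7−1)² + (4.2−1)² + (-0.3−1)² + (-4.7−1)² + (-0.8−1)² + (1−1)² = 114.96.
The Normal likelihood contributes (σ²)^(−n/2) exp(−SS/(2σ²)), so the posterior is Inverse-Gamma(α + n/2, β + SS/2) = Inverse-Gamma(6.5, 71.48).
The mode of Inverse-Gamma(a, b) is b/(a+1) = 71.48/7.5 ≈ 9.5307.

σ̂²_MAP = 9.5307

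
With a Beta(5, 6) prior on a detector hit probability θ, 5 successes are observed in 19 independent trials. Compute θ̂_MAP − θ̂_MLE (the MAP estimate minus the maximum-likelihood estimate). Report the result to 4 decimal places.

MAP − MLE = 0.0583

Posterior is Beta(10, 20); MAP = (10−1)/(30−2) = 9/28 ≈ 0.32143.
MLE ignores the prior: θ̂_MLE = k/n = 5/19 ≈ 0.26316.
Difference = 9/28 − 5/19 = 31/532 ≈ 0.0583.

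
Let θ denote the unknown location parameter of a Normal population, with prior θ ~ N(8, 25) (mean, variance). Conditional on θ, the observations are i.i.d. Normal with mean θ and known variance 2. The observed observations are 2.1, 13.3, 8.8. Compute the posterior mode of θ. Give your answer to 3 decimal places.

n = 3; x̄ = (2.1 + 13.3 + 8.8)/3 = 24.2/3 = 121/15 ≈ 8.0667.
For a Normal prior and Normal likelihood with known variance, the posterior is Normal; its mode equals its mean, the precision-weighted average.
Prior precision 1/σ₀² = 1/25 = 0.04; data precision n/σ² = 3/2 = 1.5.
θ̂ = (0.04·8 + 1.5·(121/15)) / (0.04 + 1.5) = 12.42/1.54 = 621/77 ≈ 8.065.

θ̂_MAP = 8.065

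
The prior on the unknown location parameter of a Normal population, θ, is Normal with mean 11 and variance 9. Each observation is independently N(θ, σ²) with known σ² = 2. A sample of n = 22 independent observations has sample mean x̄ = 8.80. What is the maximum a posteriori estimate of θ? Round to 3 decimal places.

n = 22, x̄ = 8.80.
For a Normal prior and Normal likelihood with known variance, the posterior is Normal; its mode equals its mean, the precision-weighted average.
Prior precision 1/σ₀² = 1/9; data precision n/σ² = 22/2 = 11.
θ̂ = ((1/9)·11 + 11·8.8) / (1/9 + 11) = (4411/45)/(100/9) = 8.822.

θ̂_MAP = 8.822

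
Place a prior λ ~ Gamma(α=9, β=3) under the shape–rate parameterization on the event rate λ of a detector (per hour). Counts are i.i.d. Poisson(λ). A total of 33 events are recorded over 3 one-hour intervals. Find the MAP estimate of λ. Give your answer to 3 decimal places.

λ̂_MAP = 6.833

Σxᵢ = 33, n = 3.
Posterior ∝ λ^8e^(−3λ) · λ^33e^(−3λ) = λ^41e^(−6λ), i.e. Gamma(shape=42, rate=6).
The mode of a Gamma(a, b) with a ≥ 1 (shape–rate) is (a−1)/b = 41/6 ≈ 6.833.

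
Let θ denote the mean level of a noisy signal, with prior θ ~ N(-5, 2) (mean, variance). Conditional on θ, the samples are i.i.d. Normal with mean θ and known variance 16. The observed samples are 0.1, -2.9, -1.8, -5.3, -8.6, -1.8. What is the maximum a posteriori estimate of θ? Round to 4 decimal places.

θ̂_MAP = -4.3071

n = 6; x̄ = (0.1 + (-2.9) + (-1.8) + (-5.3) + (-8.6) + (-1.8))/6 = -20.3/6 = -203/60 ≈ -3.3833.
For a Normal prior and Normal likelihood with known variance, the posterior is Normal; its mode equals its mean, the precision-weighted average.
Prior precision 1/σ₀² = 1/2 = 0.5; data precision n/σ² = 6/16 = 0.375.
θ̂ = (0.5·(-5) + 0.375·(-203/60)) / (0.5 + 0.375) = (-3.76875)/0.875 = -603/140 ≈ -4.3071.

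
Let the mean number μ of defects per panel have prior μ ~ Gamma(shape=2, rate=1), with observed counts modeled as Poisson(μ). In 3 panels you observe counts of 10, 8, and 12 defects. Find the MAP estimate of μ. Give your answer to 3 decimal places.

Σxᵢ = 10+8+12 = 30, with n = 3.
Posterior ∝ μe^(−1μ) · μ^30e^(−3μ) = μ^31e^(−4μ), i.e. Gamma(shape=32, rate=4).
The mode of a Gamma(a, b) with a ≥ 1 (shape–rate) is (a−1)/b = 31/4 ≈ 7.750.

μ̂_MAP = 7.750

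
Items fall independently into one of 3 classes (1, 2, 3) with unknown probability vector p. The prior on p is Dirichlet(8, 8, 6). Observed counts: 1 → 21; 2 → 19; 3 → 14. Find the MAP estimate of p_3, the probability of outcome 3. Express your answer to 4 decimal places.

The posterior is Dirichlet(αᵢ + nᵢ) = Dirichlet(29, 27, 20).
For a Dirichlet(a₁,…,a_K) with all aᵢ > 1, the mode has j-th component (aⱼ − 1)/(Σaᵢ − K).
Here Σaᵢ = 76 and K = 3, so p_3 = (20 − 1)/(76 − 3) = 19/73 ≈ 0.2603.

MAP estimate: 0.2603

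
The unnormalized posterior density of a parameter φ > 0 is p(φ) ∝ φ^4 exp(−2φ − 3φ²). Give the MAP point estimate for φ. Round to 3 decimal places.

φ̂_MAP = 0.667

ℓ'(φ) = 4/φ − 2 − 6φ. Setting this to zero and multiplying by φ: 6φ² + 2φ − 4 = 0.
φ = (−2 + √(2² + 4·6·4)) / (2·6) = (−2 + √100) / 12 = (−2 + 10)/12 = 2/3.
ℓ''(φ) = −4/φ² − 6 < 0, confirming a maximum.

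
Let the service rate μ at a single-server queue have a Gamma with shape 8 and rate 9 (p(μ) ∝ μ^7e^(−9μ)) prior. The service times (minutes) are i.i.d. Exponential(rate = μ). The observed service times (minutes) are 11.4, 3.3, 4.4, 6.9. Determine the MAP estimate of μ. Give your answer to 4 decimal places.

μ̂_MAP = 0.3143

The Exponential(rate=μ) likelihood is ∝ μ^n e^(−μΣtᵢ). Here n = 4 and Σtᵢ = 11.4 + 3.3 + 4.4 + 6.9 = 26.
Posterior ∝ μ^7e^(−9μ) · μ^4e^(−26μ) = μ^11e^(−35μ), i.e. Gamma(12, 35).
Mode = (a−1)/b = 11/35 ≈ 0.3143.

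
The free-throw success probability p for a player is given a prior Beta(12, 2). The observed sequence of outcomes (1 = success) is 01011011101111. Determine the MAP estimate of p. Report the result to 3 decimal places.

Prior: Beta(12, 2).
Data: 10 successes in 14 trials (from the sequence). The binomial likelihood contributes p^10(1−p)^4, so the posterior is Beta(12+10, 2+4) = Beta(22, 6).
For Beta(a, b) with a, b > 1 the mode is (a−1)/(a+b−2) = 21/26 ≈ 0.808.

p̂_MAP = 0.808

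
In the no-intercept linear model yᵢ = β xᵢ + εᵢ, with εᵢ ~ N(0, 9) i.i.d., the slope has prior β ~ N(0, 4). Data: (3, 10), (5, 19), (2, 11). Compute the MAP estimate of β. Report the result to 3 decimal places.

β̂_MAP = 3.652

log p(β | y) = −Σ(yᵢ − βxᵢ)²/(2·9) − β²/(2·4) + const.
Setting the derivative to zero: Σxᵢ(yᵢ − βxᵢ)/9 − β/4 = 0, so β = Σxᵢyᵢ / (Σxᵢ² + σ²/τ²).
Σxᵢyᵢ = 3·10 + 5·19 + 2·11 = 147; Σxᵢ² = 38; σ²/τ² = 2.25.
β̂_MAP = 147 / (38 + 2.25) = 147/40.25 ≈ 3.652.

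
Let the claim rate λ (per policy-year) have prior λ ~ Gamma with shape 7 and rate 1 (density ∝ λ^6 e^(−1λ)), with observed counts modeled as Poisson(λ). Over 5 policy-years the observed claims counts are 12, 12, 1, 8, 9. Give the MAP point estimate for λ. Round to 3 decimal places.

Σxᵢ = 12+12+1+8+9 = 42, with n = 5.
Posterior ∝ λ^6e^(−1λ) · λ^42e^(−5λ) = λ^48e^(−6λ), i.e. Gamma(shape=49, rate=6).
The mode of a Gamma(a, b) with a ≥ 1 (shape–rate) is (a−1)/b = 48/6 ≈ 8.000.

λ̂_MAP = 8.000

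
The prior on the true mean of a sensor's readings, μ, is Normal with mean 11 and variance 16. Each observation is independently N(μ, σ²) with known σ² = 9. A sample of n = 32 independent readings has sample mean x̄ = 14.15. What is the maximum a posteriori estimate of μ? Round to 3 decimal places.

μ̂_MAP = 14.096

n = 32, x̄ = 14.15.
For a Normal prior and Normal likelihood with known variance, the posterior is Normal; its mode equals its mean, the precision-weighted average.
Prior precision 1/σ₀² = 1/16 = 0.0625; data precision n/σ² = 32/9.
μ̂ = (0.0625·11 + (32/9)·14.15) / (0.0625 + 32/9) = (36719/720)/(521/144) = 36719/2605 ≈ 14.096.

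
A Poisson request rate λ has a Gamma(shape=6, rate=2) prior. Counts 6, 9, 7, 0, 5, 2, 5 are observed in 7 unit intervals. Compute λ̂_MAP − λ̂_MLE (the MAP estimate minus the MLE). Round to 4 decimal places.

Σxᵢ = 34. Posterior is Gamma(40, 9); MAP = (40−1)/9 = 39/9 ≈ 4.33333.
MLE = x̄ = 34/7 ≈ 4.85714.
Difference = 39/9 − 34/7 = -11/21 ≈ -0.5238.

MAP − MLE = -0.5238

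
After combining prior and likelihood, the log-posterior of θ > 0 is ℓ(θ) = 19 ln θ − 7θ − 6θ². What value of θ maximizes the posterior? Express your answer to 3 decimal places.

ℓ'(θ) = 19/θ − 7 − 12θ. Setting this to zero and multiplying by θ: 12θ² + 7θ − 19 = 0.
θ = (−7 + √(7² + 4·12·19)) / (2·12) = (−7 + √961) / 24 = (−7 + 31)/24 = 1.
ℓ''(θ) = −19/θ² − 12 < 0, confirming a maximum.

θ̂_MAP = 1.000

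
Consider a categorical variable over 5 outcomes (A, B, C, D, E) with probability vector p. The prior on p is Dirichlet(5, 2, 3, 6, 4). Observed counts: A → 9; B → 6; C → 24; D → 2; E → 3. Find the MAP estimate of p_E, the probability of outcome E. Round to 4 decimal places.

The posterior is Dirichlet(αᵢ + nᵢ) = Dirichlet(14, 8, 27, 8, 7).
For a Dirichlet(a₁,…,a_K) with all aᵢ > 1, the mode has j-th component (aⱼ − 1)/(Σaᵢ − K).
Here Σaᵢ = 64 and K = 5, so p_E = (7 − 1)/(64 − 5) = 6/59 ≈ 0.1017.

MAP estimate of p_E = 0.1017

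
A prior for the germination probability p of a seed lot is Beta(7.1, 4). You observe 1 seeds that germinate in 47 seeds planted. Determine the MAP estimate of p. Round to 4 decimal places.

Prior: Beta(7.1, 4).
Data: 1 success in 47 trials. The binomial likelihood contributes p(1−p)^46, so the posterior is Beta(7.1+1, 4+46) = Beta(8.1, 50).
For Beta(a, b) with a, b > 1 the mode is (a−1)/(a+b−2) = 7.1/56.1 ≈ 0.1266.

p̂_MAP = 0.1266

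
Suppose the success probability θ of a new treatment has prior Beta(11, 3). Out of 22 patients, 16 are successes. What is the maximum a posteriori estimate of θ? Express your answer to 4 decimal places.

Prior: Beta(11, 3).
Data: 16 successes in 22 trials. The binomial likelihood contributes θ^16(1−θ)^6, so the posterior is Beta(11+16, 3+6) = Beta(27, 9).
For Beta(a, b) with a, b > 1 the mode is (a−1)/(a+b−2) = 26/34 ≈ 0.7647.

θ̂_MAP = 0.7647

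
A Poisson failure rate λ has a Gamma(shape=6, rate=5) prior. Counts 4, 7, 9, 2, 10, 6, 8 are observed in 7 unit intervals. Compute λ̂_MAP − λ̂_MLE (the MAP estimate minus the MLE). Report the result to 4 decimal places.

MAP − MLE = -2.3214

Σxᵢ = 46. Posterior is Gamma(52, 12); MAP = (52−1)/12 = 51/12 ≈ 4.25000.
MLE = x̄ = 46/7 ≈ 6.57143.
Difference = 51/12 − 46/7 = -65/28 ≈ -2.3214.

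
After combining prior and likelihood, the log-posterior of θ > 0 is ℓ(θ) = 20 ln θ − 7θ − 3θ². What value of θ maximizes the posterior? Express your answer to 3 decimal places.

θ̂_MAP = 1.333

ℓ'(θ) = 20/θ − 7 − 6θ. Setting this to zero and multiplying by θ: 6θ² + 7θ − 20 = 0.
θ = (−7 + √(7² + 4·6·20)) / (2·6) = (−7 + √529) / 12 = (−7 + 23)/12 = 4/3.
ℓ''(θ) = −20/θ² − 6 < 0, confirming a maximum.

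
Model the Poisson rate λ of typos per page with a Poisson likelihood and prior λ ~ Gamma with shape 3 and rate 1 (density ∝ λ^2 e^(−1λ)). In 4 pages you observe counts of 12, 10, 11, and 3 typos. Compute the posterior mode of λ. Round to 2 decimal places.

λ̂_MAP = 7.60

Σxᵢ = 12+10+11+3 = 36, with n = 4.
Posterior ∝ λ^2e^(−1λ) · λ^36e^(−4λ) = λ^38e^(−5λ), i.e. Gamma(shape=39, rate=5).
The mode of a Gamma(a, b) with a ≥ 1 (shape–rate) is (a−1)/b = 38/5 ≈ 7.60.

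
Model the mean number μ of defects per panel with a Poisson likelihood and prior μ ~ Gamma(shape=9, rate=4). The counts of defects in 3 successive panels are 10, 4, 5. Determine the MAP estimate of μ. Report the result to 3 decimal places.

Σxᵢ = 10+4+5 = 19, with n = 3.
Posterior ∝ μ^8e^(−4μ) · μ^19e^(−3μ) = μ^27e^(−7μ), i.e. Gamma(shape=28, rate=7).
The mode of a Gamma(a, b) with a ≥ 1 (shape–rate) is (a−1)/b = 27/7 ≈ 3.857.

μ̂_MAP = 3.857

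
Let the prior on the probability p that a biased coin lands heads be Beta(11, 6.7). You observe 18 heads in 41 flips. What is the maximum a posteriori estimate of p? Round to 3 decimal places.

Prior: Beta(11, 6.7).
Data: 18 successes in 41 trials. The binomial likelihood contributes p^18(1−p)^23, so the posterior is Beta(11+18, 6.7+23) = Beta(29, 29.7).
For Beta(a, b) with a, b > 1 the mode is (a−1)/(a+b−2) = 28/56.7 ≈ 0.494.

p̂_MAP = 0.494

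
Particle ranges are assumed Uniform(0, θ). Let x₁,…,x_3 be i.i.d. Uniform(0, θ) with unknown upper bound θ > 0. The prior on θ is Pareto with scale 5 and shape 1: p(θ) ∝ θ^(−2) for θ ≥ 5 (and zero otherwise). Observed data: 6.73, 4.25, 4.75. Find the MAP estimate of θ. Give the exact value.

θ̂_MAP = 6.73

The Uniform(0, θ) likelihood is θ^(−n) for θ ≥ max(xᵢ), zero otherwise. Here max(xᵢ) = 6.73.
Posterior ∝ θ^(−2) · θ^(−3) = θ^(−5) on θ ≥ max(5, 6.73) = 6.73.
This density is strictly decreasing in θ, so the posterior mode lies at the lower boundary of the support.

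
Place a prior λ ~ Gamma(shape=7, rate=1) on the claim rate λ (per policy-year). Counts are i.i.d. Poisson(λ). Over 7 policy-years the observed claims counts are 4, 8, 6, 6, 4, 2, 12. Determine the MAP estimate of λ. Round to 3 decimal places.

Σxᵢ = 4+8+6+6+4+2+12 = 42, with n = 7.
Posterior ∝ λ^6e^(−1λ) · λ^42e^(−7λ) = λ^48e^(−8λ), i.e. Gamma(shape=49, rate=8).
The mode of a Gamma(a, b) with a ≥ 1 (shape–rate) is (a−1)/b = 48/8 ≈ 6.000.

λ̂_MAP = 6.000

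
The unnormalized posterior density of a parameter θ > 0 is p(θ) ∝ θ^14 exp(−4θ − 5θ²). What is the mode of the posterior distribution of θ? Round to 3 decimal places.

θ̂_MAP = 1.000

ℓ'(θ) = 14/θ − 4 − 10θ. Setting this to zero and multiplying by θ: 10θ² + 4θ − 14 = 0.
θ = (−4 + √(4² + 4·10·14)) / (2·10) = (−4 + √576) / 20 = (−4 + 24)/20 = 1.
ℓ''(θ) = −14/θ² − 10 < 0, confirming a maximum.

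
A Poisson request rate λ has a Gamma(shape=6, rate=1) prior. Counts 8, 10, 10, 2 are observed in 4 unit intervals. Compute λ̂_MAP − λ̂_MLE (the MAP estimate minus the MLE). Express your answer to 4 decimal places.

MAP − MLE = -0.5000

Σxᵢ = 30. Posterior is Gamma(36, 5); MAP = (36−1)/5 = 35/5 ≈ 7.00000.
MLE = x̄ = 30/4 ≈ 7.50000.
Difference = 35/5 − 30/4 = -1/2 ≈ -0.5000.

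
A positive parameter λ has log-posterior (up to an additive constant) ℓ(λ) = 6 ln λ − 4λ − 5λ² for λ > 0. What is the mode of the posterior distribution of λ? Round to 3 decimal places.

ℓ'(λ) = 6/λ − 4 − 10λ. Setting this to zero and multiplying by λ: 10λ² + 4λ − 6 = 0.
λ = (−4 + √(4² + 4·10·6)) / (2·10) = (−4 + √256) / 20 = (−4 + 16)/20 = 3/5.
ℓ''(λ) = −6/λ² − 10 < 0, confirming a maximum.

λ̂_MAP = 0.600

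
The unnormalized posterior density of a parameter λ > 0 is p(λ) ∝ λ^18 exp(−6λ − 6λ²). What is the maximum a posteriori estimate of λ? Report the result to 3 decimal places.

ℓ'(λ) = 18/λ − 6 − 12λ. Setting this to zero and multiplying by λ: 12λ² + 6λ − 18 = 0.
λ = (−6 + √(6² + 4·12·18)) / (2·12) = (−6 + √900) / 24 = (−6 + 30)/24 = 1.
ℓ''(λ) = −18/λ² − 12 < 0, confirming a maximum.

λ̂_MAP = 1.000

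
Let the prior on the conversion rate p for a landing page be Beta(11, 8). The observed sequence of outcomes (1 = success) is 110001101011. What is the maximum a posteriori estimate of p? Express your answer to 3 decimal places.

Prior: Beta(11, 8).
Data: 7 successes in 12 trials (from the sequence). The binomial likelihood contributes p^7(1−p)^5, so the posterior is Beta(11+7, 8+5) = Beta(18, 13).
For Beta(a, b) with a, b > 1 the mode is (a−1)/(a+b−2) = 17/29 ≈ 0.586.

p̂_MAP = 0.586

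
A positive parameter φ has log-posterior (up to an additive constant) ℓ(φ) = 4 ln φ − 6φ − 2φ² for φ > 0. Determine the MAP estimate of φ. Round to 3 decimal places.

φ̂_MAP = 0.500

ℓ'(φ) = 4/φ − 6 − 4φ. Setting this to zero and multiplying by φ: 4φ² + 6φ − 4 = 0.
φ = (−6 + √(6² + 4·4·4)) / (2·4) = (−6 + √100) / 8 = (−6 + 10)/8 = 1/2.
ℓ''(φ) = −4/φ² − 4 < 0, confirming a maximum.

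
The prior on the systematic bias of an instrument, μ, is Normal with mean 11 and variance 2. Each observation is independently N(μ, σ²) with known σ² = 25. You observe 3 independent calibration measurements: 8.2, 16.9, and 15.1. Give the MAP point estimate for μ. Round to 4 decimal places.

μ̂_MAP = 11.4645

n = 3; x̄ = (8.2 + 16.9 + 15.1)/3 = 40.2/3 = 13.4.
For a Normal prior and Normal likelihood with known variance, the posterior is Normal; its mode equals its mean, the precision-weighted average.
Prior precision 1/σ₀² = 1/2 = 0.5; data precision n/σ² = 3/25 = 0.12.
μ̂ = (0.5·11 + 0.12·13.4) / (0.5 + 0.12) = 7.108/0.62 = 1777/155 ≈ 11.4645.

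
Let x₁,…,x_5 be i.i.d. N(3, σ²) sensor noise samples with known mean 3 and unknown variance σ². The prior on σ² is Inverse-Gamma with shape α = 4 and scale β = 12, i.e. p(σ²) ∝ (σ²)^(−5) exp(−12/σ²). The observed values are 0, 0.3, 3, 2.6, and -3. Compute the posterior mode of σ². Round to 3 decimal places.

σ̂²_MAP = 5.097

Sum of squared deviations about the known mean: SS = (0−3)² + (0.3−3)² + (3−3)² + (2.6−3)² + (-3−3)² = 52.45.
The Normal likelihood contributes (σ²)^(−n/2) exp(−SS/(2σ²)), so the posterior is Inverse-Gamma(α + n/2, β + SS/2) = Inverse-Gamma(6.5, 38.225).
The mode of Inverse-Gamma(a, b) is b/(a+1) = 38.225/7.5 ≈ 5.097.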